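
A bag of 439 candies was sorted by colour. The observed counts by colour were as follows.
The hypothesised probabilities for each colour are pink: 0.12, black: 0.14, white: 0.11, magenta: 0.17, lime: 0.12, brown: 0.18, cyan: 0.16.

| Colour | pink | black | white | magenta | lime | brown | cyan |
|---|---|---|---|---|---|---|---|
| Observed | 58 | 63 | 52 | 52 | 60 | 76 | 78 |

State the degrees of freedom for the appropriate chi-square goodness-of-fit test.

There are k = 7 categories and no parameters were estimated from the data, so df = 7 − 1 = 6.

6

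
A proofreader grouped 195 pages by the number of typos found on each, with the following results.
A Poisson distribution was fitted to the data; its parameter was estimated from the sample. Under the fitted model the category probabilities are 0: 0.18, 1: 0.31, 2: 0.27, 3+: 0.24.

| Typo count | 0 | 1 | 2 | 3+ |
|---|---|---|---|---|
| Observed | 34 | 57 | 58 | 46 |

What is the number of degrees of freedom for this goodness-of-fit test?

2

There are k = 4 categories and 1 parameter estimated from the data, so df = 4 − 1 − 1 = 2.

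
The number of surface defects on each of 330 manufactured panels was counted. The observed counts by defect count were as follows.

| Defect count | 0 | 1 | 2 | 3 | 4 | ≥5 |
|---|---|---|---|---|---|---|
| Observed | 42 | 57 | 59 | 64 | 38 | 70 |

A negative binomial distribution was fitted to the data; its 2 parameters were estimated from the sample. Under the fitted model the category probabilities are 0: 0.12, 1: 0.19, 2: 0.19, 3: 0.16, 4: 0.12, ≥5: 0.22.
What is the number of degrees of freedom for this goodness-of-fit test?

3

There are k = 6 categories and 2 parameters estimated from the data, so df = 6 − 1 − 2 = 3.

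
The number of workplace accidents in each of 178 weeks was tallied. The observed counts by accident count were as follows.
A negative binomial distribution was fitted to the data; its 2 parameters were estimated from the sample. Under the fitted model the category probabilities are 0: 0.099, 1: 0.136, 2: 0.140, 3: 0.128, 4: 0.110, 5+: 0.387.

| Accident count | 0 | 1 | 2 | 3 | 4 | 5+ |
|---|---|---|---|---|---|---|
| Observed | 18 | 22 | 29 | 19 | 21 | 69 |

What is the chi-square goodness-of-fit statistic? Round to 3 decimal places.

Expected counts E_i = n·p_i: 178×0.099 = 17.622, 178×0.136 = 24.208, 178×0.140 = 24.92, 178×0.128 = 22.784, 178×0.110 = 19.58, 178×0.387 = 68.886.
cat         O        E   (O−E)²/E
0          18   17.622     0.0081
1          22   24.208     0.2014
2          29    24.92     0.6680
3          19   22.784     0.6285
4          21    19.58     0.1030
5+         69   68.886     0.0002
Sum = 1.609

1.609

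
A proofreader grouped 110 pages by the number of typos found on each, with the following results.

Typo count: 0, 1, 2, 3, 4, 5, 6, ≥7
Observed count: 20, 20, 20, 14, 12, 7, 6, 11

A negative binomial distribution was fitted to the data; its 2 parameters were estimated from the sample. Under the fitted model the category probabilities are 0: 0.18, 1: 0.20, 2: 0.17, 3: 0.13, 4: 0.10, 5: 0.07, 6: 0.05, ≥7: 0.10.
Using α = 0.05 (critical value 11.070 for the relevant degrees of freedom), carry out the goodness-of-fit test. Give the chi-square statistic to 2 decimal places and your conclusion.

Expected counts E_i = n·p_i: 110×0.18 = 19.8, 110×0.20 = 22, 110×0.17 = 18.7, 110×0.13 = 14.3, 110×0.10 = 11, 110×0.07 = 7.7, 110×0.05 = 5.5, 110×0.10 = 11.
0: (20 − 19.8)²/19.8 = 0.04/19.8 = 0.002
1: (20 − 22)²/22 = 4/22 = 0.182
2: (20 − 18.7)²/18.7 = 1.69/18.7 = 0.090
3: (14 − 14.3)²/14.3 = 0.09/14.3 = 0.006
4: (12 − 11)²/11 = 1/11 = 0.091
5: (7 − 7.7)²/7.7 = 0.49/7.7 = 0.064
6: (6 − 5.5)²/5.5 = 0.25/5.5 = 0.045
≥7: (11 − 11)²/11 = 0/11 = 0.000
Sum = 0.48
df = 5. Since 0.48 < 11.070, we do not reject H₀.

0.48; do not reject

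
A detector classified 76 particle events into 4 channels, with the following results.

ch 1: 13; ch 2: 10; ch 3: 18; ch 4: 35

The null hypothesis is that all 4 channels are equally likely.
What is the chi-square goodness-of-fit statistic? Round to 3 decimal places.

19.684

Expected count for each of the 4 categories: 76/4 = 19.
cat         O        E   (O−E)²/E
ch 1       13       19     1.8947
ch 2       10       19     4.2632
ch 3       18       19     0.0526
ch 4       35       19    13.4737
Sum = 19.684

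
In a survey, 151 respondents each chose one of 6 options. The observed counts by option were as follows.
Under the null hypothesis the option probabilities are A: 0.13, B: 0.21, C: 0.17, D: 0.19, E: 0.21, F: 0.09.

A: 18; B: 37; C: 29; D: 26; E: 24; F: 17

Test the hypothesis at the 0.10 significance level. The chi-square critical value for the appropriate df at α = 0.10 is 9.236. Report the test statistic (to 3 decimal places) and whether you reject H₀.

Expected counts E_i = n·p_i: 151×0.13 = 19.63, 151×0.21 = 31.71, 151×0.17 = 25.67, 151×0.19 = 28.69, 151×0.21 = 31.71, 151×0.09 = 13.59.
A: (18 − 19.63)²/19.63 = 2.6569/19.63 = 0.1353
B: (37 − 31.71)²/31.71 = 27.9841/31.71 = 0.8825
C: (29 − 25.67)²/25.67 = 11.0889/25.67 = 0.4320
D: (26 − 28.69)²/28.69 = 7.2361/28.69 = 0.2522
E: (24 − 31.71)²/31.71 = 59.4441/31.71 = 1.8746
F: (17 − 13.59)²/13.59 = 11.6281/13.59 = 0.8556
Sum = 4.432
df = 5. Since 4.432 < 9.236, we do not reject H₀.

4.432; do not reject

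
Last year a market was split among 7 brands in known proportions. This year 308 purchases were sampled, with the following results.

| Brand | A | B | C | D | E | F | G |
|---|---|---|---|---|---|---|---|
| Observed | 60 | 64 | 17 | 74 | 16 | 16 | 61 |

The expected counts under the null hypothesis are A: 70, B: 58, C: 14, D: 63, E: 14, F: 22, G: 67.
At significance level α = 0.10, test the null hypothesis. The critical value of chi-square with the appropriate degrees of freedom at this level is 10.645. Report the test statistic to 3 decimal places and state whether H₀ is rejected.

7.072; do not reject

χ² = (60−70)²/70 + (64−58)²/58 + (17−14)²/14 + (74−63)²/63 + (16−14)²/14 + (16−22)²/22 + (61−67)²/67
   = 1.4286 + 0.6207 + 0.6429 + 1.9206 + 0.2857 + 1.6364 + 0.5373
Sum = 7.072
df = 6. Since 7.072 < 10.645, we do not reject H₀.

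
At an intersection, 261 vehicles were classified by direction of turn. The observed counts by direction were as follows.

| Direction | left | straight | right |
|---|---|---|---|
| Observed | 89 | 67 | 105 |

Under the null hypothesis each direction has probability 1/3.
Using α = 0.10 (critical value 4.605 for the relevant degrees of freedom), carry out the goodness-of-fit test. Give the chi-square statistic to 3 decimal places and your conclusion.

Under H₀ each category has probability 1/3, so each expected count is 261/3 = 87.
cat           O        E   (O−E)²/E
left         89       87     0.0460
straight     67       87     4.5977
right       105       87     3.7241
Sum = 8.368
df = 2. Since 8.368 > 4.605, we reject H₀.

8.368; reject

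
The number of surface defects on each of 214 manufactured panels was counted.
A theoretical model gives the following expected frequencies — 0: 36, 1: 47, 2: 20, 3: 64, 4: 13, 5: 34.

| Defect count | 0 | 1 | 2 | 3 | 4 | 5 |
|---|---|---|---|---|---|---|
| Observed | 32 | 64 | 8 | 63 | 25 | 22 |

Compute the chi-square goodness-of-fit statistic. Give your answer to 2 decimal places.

29.12

χ² = (32−36)²/36 + (64−47)²/47 + (8−20)²/20 + (63−64)²/64 + (25−13)²/13 + (22−34)²/34
   = 0.444 + 6.149 + 7.200 + 0.016 + 11.077 + 4.235
Sum = 29.12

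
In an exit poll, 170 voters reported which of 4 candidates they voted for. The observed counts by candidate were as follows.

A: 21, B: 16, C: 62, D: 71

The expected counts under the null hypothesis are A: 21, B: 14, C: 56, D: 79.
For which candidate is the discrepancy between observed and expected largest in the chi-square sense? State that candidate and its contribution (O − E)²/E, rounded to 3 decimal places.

D, 0.810

χ² = (21−21)²/21 + (16−14)²/14 + (62−56)²/56 + (71−79)²/79
   = 0.0000 + 0.2857 + 0.6429 + 0.8101
The largest term is for D: 0.810.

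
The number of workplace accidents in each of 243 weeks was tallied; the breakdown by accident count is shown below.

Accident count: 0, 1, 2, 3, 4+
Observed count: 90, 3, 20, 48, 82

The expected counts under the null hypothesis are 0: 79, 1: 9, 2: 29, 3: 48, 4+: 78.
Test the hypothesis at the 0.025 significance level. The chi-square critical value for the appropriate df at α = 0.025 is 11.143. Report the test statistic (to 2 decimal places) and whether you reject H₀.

8.53; do not reject

χ² = (90−79)²/79 + (3−9)²/9 + (20−29)²/29 + (48−48)²/48 + (82−78)²/78
   = 1.532 + 4.000 + 2.793 + 0.000 + 0.205
Sum = 8.53
df = 4. Since 8.53 < 11.143, we do not reject H₀.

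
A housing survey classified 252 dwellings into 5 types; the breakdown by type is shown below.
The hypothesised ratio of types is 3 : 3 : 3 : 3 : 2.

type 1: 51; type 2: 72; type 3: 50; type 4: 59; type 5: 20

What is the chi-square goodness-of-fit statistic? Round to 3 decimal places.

14.037

Ratio total = 14. Expected counts: 252×3/14 = 54, 252×3/14 = 54, 252×3/14 = 54, 252×3/14 = 54, 252×2/14 = 36.
type 1: (51 − 54)²/54 = 9/54 = 0.1667
type 2: (72 − 54)²/54 = 324/54 = 6.0000
type 3: (50 − 54)²/54 = 16/54 = 0.2963
type 4: (59 − 54)²/54 = 25/54 = 0.4630
type 5: (20 − 36)²/36 = 256/36 = 7.1111
Sum = 14.037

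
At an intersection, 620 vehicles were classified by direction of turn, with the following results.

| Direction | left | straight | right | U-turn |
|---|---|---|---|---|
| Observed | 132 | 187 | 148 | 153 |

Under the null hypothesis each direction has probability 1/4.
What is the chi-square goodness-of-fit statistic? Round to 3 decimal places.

Expected count for each of the 4 categories: 620/4 = 155.
left: (132 − 155)²/155 = 529/155 = 3.4129
straight: (187 − 155)²/155 = 1024/155 = 6.6065
right: (148 − 155)²/155 = 49/155 = 0.3161
U-turn: (153 − 155)²/155 = 4/155 = 0.0258
Sum = 10.361

10.361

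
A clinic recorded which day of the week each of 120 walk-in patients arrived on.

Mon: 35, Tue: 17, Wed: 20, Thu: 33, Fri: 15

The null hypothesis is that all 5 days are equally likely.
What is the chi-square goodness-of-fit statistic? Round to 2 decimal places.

Expected count for each of the 5 categories: 120/5 = 24.
χ² = (35−24)²/24 + (17−24)²/24 + (20−24)²/24 + (33−24)²/24 + (15−24)²/24
   = 5.042 + 2.042 + 0.667 + 3.375 + 3.375
Sum = 14.50

14.50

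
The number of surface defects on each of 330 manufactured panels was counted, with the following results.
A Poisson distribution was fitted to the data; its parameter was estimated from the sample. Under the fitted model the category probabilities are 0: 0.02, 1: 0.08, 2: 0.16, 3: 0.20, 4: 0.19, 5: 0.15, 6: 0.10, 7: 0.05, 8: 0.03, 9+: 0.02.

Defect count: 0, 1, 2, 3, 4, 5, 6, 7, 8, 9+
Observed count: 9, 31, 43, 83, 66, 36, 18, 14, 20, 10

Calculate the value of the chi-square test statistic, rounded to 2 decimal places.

Expected counts E_i = n·p_i: 330×0.02 = 6.6, 330×0.08 = 26.4, 330×0.16 = 52.8, 330×0.20 = 66, 330×0.19 = 62.7, 330×0.15 = 49.5, 330×0.10 = 33, 330×0.05 = 16.5, 330×0.03 = 9.9, 330×0.02 = 6.6.
cat         O        E   (O−E)²/E
0           9      6.6      0.873
1          31     26.4      0.802
2          43     52.8      1.819
3          83       66      4.379
4          66     62.7      0.174
5          36     49.5      3.682
6          18       33      6.818
7          14     16.5      0.379
8          20      9.9     10.304
9+         10      6.6      1.752
Sum = 30.98

30.98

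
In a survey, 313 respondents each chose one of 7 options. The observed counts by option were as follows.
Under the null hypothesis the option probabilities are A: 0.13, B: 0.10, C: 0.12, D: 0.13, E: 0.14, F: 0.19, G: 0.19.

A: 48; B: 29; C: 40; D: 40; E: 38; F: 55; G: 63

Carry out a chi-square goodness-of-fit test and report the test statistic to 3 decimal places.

2.971

Expected counts E_i = n·p_i: 313×0.13 = 40.69, 313×0.10 = 31.3, 313×0.12 = 37.56, 313×0.13 = 40.69, 313×0.14 = 43.82, 313×0.19 = 59.47, 313×0.19 = 59.47.
A: (48 − 40.69)²/40.69 = 53.4361/40.69 = 1.3132
B: (29 − 31.3)²/31.3 = 5.29/31.3 = 0.1690
C: (40 − 37.56)²/37.56 = 5.9536/37.56 = 0.1585
D: (40 − 40.69)²/40.69 = 0.4761/40.69 = 0.0117
E: (38 − 43.82)²/43.82 = 33.8724/43.82 = 0.7730
F: (55 − 59.47)²/59.47 = 19.9809/59.47 = 0.3360
G: (63 − 59.47)²/59.47 = 12.4609/59.47 = 0.2095
Sum = 2.971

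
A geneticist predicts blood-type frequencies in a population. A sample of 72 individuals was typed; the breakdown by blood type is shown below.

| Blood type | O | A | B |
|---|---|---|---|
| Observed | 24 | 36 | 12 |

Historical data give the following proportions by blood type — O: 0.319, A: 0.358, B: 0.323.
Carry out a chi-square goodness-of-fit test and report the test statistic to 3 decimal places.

9.550

Expected counts E_i = n·p_i: 72×0.319 = 22.968, 72×0.358 = 25.776, 72×0.323 = 23.256.
cat         O        E   (O−E)²/E
O          24   22.968     0.0464
A          36   25.776     4.0553
B          12   23.256     5.4480
Sum = 9.550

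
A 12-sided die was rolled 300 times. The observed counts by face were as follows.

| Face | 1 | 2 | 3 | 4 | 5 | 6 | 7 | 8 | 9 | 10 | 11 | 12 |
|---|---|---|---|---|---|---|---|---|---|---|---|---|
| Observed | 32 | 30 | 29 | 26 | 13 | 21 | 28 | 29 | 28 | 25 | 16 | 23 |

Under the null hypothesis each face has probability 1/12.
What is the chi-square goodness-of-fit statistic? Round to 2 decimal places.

14.80

Expected count for each of the 12 categories: 300/12 = 25.
1: (32 − 25)²/25 = 49/25 = 1.960
2: (30 − 25)²/25 = 25/25 = 1.000
3: (29 − 25)²/25 = 16/25 = 0.640
4: (26 − 25)²/25 = 1/25 = 0.040
5: (13 − 25)²/25 = 144/25 = 5.760
6: (21 − 25)²/25 = 16/25 = 0.640
7: (28 − 25)²/25 = 9/25 = 0.360
8: (29 − 25)²/25 = 16/25 = 0.640
9: (28 − 25)²/25 = 9/25 = 0.360
10: (25 − 25)²/25 = 0/25 = 0.000
11: (16 − 25)²/25 = 81/25 = 3.240
12: (23 − 25)²/25 = 4/25 = 0.160
Sum = 14.80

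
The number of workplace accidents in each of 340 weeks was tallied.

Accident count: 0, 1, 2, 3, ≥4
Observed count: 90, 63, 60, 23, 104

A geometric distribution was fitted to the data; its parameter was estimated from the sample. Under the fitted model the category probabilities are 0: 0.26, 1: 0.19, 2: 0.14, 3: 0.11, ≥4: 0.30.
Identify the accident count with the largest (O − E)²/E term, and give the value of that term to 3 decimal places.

3, 5.544

Expected counts E_i = n·p_i: 340×0.26 = 88.4, 340×0.19 = 64.6, 340×0.14 = 47.6, 340×0.11 = 37.4, 340×0.30 = 102.
χ² = (90−88.4)²/88.4 + (63−64.6)²/64.6 + (60−47.6)²/47.6 + (23−37.4)²/37.4 + (104−102)²/102
   = 0.0290 + 0.0396 + 3.2303 + 5.5444 + 0.0392
The largest term is for 3: 5.544.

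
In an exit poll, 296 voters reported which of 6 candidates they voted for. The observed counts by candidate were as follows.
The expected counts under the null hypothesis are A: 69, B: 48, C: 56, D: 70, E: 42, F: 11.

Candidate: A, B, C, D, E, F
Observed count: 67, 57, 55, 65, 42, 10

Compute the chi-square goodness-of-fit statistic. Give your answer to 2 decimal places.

A: (67 − 69)²/69 = 4/69 = 0.058
B: (57 − 48)²/48 = 81/48 = 1.688
C: (55 − 56)²/56 = 1/56 = 0.018
D: (65 − 70)²/70 = 25/70 = 0.357
E: (42 − 42)²/42 = 0/42 = 0.000
F: (10 − 11)²/11 = 1/11 = 0.091
Sum = 2.21

2.21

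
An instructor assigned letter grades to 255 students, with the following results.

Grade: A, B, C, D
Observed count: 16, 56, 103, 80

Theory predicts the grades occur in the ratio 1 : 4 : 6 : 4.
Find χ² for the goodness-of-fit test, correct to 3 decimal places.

Ratio total = 15. Expected counts: 255×1/15 = 17, 255×4/15 = 68, 255×6/15 = 102, 255×4/15 = 68.
A: (16 − 17)²/17 = 1/17 = 0.0588
B: (56 − 68)²/68 = 144/68 = 2.1176
C: (103 − 102)²/102 = 1/102 = 0.0098
D: (80 − 68)²/68 = 144/68 = 2.1176
Sum = 4.304

4.304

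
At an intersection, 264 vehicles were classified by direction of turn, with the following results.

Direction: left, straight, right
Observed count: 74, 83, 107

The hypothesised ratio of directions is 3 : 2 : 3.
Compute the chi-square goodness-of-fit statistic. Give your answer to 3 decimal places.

11.338

Ratio total = 8. Expected counts: 264×3/8 = 99, 264×2/8 = 66, 264×3/8 = 99.
cat           O        E   (O−E)²/E
left         74       99     6.3131
straight     83       66     4.3788
right       107       99     0.6465
Sum = 11.338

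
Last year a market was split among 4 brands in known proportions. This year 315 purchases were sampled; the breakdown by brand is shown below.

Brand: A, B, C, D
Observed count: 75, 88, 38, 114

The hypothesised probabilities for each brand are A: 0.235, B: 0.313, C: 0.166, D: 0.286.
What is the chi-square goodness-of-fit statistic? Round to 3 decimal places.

Expected counts E_i = n·p_i: 315×0.235 = 74.025, 315×0.313 = 98.595, 315×0.166 = 52.29, 315×0.286 = 90.09.
χ² = (75−74.025)²/74.025 + (88−98.595)²/98.595 + (38−52.29)²/52.29 + (114−90.09)²/90.09
   = 0.0128 + 1.1385 + 3.9052 + 6.3457
Sum = 11.402

11.402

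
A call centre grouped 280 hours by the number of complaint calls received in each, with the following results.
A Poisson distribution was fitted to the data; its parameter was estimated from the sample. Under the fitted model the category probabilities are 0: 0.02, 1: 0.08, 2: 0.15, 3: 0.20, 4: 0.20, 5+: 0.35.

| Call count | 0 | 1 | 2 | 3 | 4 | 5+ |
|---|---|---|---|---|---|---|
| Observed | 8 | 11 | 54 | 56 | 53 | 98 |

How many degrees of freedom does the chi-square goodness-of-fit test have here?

4

There are k = 6 categories and 1 parameter estimated from the data, so df = 6 − 1 − 1 = 4.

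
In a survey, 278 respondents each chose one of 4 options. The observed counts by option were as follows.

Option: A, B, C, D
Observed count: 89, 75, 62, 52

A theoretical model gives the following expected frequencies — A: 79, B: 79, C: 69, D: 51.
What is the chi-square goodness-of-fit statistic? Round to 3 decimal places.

2.198

cat         O        E   (O−E)²/E
A          89       79     1.2658
B          75       79     0.2025
C          62       69     0.7101
D          52       51     0.0196
Sum = 2.198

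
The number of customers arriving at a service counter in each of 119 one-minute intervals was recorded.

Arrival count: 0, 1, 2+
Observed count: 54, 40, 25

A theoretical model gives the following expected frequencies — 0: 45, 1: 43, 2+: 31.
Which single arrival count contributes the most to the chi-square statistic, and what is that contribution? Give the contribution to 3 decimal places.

0, 1.800

0: (54 − 45)²/45 = 81/45 = 1.8000
1: (40 − 43)²/43 = 9/43 = 0.2093
2+: (25 − 31)²/31 = 36/31 = 1.1613
The largest term is for 0: 1.800.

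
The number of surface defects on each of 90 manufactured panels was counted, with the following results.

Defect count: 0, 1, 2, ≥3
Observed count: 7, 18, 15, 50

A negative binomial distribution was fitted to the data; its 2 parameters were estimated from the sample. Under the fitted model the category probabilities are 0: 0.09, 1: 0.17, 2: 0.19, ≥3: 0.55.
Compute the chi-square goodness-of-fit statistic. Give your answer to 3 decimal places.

0.889

Expected counts E_i = n·p_i: 90×0.09 = 8.1, 90×0.17 = 15.3, 90×0.19 = 17.1, 90×0.55 = 49.5.
χ² = (7−8.1)²/8.1 + (18−15.3)²/15.3 + (15−17.1)²/17.1 + (50−49.5)²/49.5
   = 0.1494 + 0.4765 + 0.2579 + 0.0051
Sum = 0.889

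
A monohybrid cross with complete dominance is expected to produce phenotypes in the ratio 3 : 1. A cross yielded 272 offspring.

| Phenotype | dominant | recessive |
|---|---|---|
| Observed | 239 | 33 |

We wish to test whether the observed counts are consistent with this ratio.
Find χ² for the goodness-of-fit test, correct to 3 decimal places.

24.020

Ratio total = 4. Expected counts: 272×3/4 = 204, 272×1/4 = 68.
dominant: (239 − 204)²/204 = 1225/204 = 6.0049
recessive: (33 − 68)²/68 = 1225/68 = 18.0147
Sum = 24.020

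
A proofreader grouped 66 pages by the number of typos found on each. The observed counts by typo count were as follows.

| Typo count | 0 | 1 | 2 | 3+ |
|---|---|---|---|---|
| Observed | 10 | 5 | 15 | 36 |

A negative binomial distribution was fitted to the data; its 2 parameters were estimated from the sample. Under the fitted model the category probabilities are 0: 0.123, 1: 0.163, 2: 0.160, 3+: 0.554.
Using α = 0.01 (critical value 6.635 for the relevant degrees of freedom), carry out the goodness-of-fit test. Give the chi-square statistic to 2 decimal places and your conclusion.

5.39; do not reject

Expected counts E_i = n·p_i: 66×0.123 = 8.118, 66×0.163 = 10.758, 66×0.160 = 10.56, 66×0.554 = 36.564.
cat         O        E   (O−E)²/E
0          10    8.118      0.436
1           5   10.758      3.082
2          15    10.56      1.867
3+         36   36.564      0.009
Sum = 5.39
df = 1. Since 5.39 < 6.635, we do not reject H₀.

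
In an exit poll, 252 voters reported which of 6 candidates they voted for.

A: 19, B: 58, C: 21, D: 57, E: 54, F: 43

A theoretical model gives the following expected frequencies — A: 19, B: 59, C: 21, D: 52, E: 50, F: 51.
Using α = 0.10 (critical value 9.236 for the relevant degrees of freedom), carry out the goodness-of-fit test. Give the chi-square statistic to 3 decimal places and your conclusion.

A: (19 − 19)²/19 = 0/19 = 0.0000
B: (58 − 59)²/59 = 1/59 = 0.0169
C: (21 − 21)²/21 = 0/21 = 0.0000
D: (57 − 52)²/52 = 25/52 = 0.4808
E: (54 − 50)²/50 = 16/50 = 0.3200
F: (43 − 51)²/51 = 64/51 = 1.2549
Sum = 2.073
df = 5. Since 2.073 < 9.236, we do not reject H₀.

2.073; do not reject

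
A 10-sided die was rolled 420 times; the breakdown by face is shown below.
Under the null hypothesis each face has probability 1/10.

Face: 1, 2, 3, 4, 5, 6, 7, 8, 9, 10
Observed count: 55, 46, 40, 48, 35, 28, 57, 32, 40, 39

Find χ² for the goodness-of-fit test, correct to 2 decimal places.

Expected count for each of the 10 categories: 420/10 = 42.
χ² = (55−42)²/42 + (46−42)²/42 + (40−42)²/42 + (48−42)²/42 + (35−42)²/42 + (28−42)²/42 + (57−42)²/42 + (32−42)²/42 + (40−42)²/42 + (39−42)²/42
   = 4.024 + 0.381 + 0.095 + 0.857 + 1.167 + 4.667 + 5.357 + 2.381 + 0.095 + 0.214
Sum = 19.24

19.24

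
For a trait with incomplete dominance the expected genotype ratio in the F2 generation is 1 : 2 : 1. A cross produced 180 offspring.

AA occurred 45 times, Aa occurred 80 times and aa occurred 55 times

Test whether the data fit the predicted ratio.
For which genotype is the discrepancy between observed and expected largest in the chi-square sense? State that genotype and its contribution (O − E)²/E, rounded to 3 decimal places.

aa, 2.222

Ratio total = 4. Expected counts: 180×1/4 = 45, 180×2/4 = 90, 180×1/4 = 45.
AA: (45 − 45)²/45 = 0/45 = 0.0000
Aa: (80 − 90)²/90 = 100/90 = 1.1111
aa: (55 − 45)²/45 = 100/45 = 2.2222
The largest term is for aa: 2.222.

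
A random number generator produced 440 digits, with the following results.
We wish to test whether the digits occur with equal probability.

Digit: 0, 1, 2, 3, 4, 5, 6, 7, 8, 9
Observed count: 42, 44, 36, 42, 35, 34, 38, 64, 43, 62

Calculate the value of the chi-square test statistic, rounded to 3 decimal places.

Expected count for each of the 10 categories: 440/10 = 44.
χ² = (42−44)²/44 + (44−44)²/44 + (36−44)²/44 + (42−44)²/44 + (35−44)²/44 + (34−44)²/44 + (38−44)²/44 + (64−44)²/44 + (43−44)²/44 + (62−44)²/44
   = 0.0909 + 0.0000 + 1.4545 + 0.0909 + 1.8409 + 2.2727 + 0.8182 + 9.0909 + 0.0227 + 7.3636
Sum = 23.045

23.045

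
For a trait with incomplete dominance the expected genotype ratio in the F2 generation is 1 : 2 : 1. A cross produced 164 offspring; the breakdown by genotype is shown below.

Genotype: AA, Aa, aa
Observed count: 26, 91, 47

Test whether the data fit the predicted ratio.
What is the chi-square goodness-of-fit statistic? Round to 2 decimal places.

Ratio total = 4. Expected counts: 164×1/4 = 41, 164×2/4 = 82, 164×1/4 = 41.
cat         O        E   (O−E)²/E
AA         26       41      5.488
Aa         91       82      0.988
aa         47       41      0.878
Sum = 7.35

7.35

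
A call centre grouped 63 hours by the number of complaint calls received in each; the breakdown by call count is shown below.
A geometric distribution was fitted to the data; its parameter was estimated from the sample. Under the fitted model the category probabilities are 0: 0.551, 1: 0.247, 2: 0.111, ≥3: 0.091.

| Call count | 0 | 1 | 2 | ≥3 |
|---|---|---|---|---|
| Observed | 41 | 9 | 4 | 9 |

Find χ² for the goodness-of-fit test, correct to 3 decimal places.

Expected counts E_i = n·p_i: 63×0.551 = 34.713, 63×0.247 = 15.561, 63×0.111 = 6.993, 63×0.091 = 5.733.
cat         O        E   (O−E)²/E
0          41   34.713     1.1387
1           9   15.561     2.7663
2           4    6.993     1.2810
≥3          9    5.733     1.8617
Sum = 7.048

7.048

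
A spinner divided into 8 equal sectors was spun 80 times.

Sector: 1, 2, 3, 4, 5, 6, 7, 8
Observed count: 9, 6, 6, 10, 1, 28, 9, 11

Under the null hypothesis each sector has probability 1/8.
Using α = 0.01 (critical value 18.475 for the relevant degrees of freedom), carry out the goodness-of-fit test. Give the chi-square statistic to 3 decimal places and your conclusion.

Expected count for each of the 8 categories: 80/8 = 10.
1: (9 − 10)²/10 = 1/10 = 0.1000
2: (6 − 10)²/10 = 16/10 = 1.6000
3: (6 − 10)²/10 = 16/10 = 1.6000
4: (10 − 10)²/10 = 0/10 = 0.0000
5: (1 − 10)²/10 = 81/10 = 8.1000
6: (28 − 10)²/10 = 324/10 = 32.4000
7: (9 − 10)²/10 = 1/10 = 0.1000
8: (11 − 10)²/10 = 1/10 = 0.1000
Sum = 44.000
df = 7. Since 44.000 > 18.475, we reject H₀.

44.000; reject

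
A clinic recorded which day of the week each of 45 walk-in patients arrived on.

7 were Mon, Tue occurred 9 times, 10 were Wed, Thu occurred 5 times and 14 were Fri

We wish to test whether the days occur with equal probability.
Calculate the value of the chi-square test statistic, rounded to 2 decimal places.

5.11

Under H₀ each category has probability 1/5, so each expected count is 45/5 = 9.
cat         O        E   (O−E)²/E
Mon         7        9      0.444
Tue         9        9      0.000
Wed        10        9      0.111
Thu         5        9      1.778
Fri        14        9      2.778
Sum = 5.11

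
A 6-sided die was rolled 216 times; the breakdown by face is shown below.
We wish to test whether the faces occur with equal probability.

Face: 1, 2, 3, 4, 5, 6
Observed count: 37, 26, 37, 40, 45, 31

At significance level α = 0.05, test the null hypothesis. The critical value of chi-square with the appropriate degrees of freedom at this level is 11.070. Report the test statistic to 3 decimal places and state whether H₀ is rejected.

Under H₀ each category has probability 1/6, so each expected count is 216/6 = 36.
cat         O        E   (O−E)²/E
1          37       36     0.0278
2          26       36     2.7778
3          37       36     0.0278
4          40       36     0.4444
5          45       36     2.2500
6          31       36     0.6944
Sum = 6.222
df = 5. Since 6.222 < 11.070, we do not reject H₀.

6.222; do not reject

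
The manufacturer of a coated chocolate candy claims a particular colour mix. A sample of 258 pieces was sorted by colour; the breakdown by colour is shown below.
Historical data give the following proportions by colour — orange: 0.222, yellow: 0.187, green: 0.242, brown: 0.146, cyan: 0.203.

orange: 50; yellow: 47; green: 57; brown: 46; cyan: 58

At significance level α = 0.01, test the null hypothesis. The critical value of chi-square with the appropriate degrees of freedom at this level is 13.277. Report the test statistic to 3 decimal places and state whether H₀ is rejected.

Expected counts E_i = n·p_i: 258×0.222 = 57.276, 258×0.187 = 48.246, 258×0.242 = 62.436, 258×0.146 = 37.668, 258×0.203 = 52.374.
χ² = (50−57.276)²/57.276 + (47−48.246)²/48.246 + (57−62.436)²/62.436 + (46−37.668)²/37.668 + (58−52.374)²/52.374
   = 0.9243 + 0.0322 + 0.4733 + 1.8430 + 0.6043
Sum = 3.877
df = 4. Since 3.877 < 13.277, we do not reject H₀.

3.877; do not reject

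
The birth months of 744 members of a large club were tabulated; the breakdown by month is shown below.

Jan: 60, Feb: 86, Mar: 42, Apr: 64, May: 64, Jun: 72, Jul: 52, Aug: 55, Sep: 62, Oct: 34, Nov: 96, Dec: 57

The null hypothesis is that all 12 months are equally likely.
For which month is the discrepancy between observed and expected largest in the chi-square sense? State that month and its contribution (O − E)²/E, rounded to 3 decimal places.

Nov, 18.645

Under H₀ each category has probability 1/12, so each expected count is 744/12 = 62.
χ² = (60−62)²/62 + (86−62)²/62 + (42−62)²/62 + (64−62)²/62 + (64−62)²/62 + (72−62)²/62 + (52−62)²/62 + (55−62)²/62 + (62−62)²/62 + (34−62)²/62 + (96−62)²/62 + (57−62)²/62
   = 0.0645 + 9.2903 + 6.4516 + 0.0645 + 0.0645 + 1.6129 + 1.6129 + 0.7903 + 0.0000 + 12.6452 + 18.6452 + 0.4032
The largest term is for Nov: 18.645.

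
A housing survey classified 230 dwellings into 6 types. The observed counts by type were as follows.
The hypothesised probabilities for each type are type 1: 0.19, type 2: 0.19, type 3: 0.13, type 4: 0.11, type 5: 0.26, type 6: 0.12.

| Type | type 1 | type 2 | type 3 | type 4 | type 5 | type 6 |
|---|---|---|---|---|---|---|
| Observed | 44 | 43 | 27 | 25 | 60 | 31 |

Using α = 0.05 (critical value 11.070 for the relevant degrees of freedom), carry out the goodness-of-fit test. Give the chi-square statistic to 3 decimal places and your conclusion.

Expected counts E_i = n·p_i: 230×0.19 = 43.7, 230×0.19 = 43.7, 230×0.13 = 29.9, 230×0.11 = 25.3, 230×0.26 = 59.8, 230×0.12 = 27.6.
χ² = (44−43.7)²/43.7 + (43−43.7)²/43.7 + (27−29.9)²/29.9 + (25−25.3)²/25.3 + (60−59.8)²/59.8 + (31−27.6)²/27.6
   = 0.0021 + 0.0112 + 0.2813 + 0.0036 + 0.0007 + 0.4188
Sum = 0.718
df = 5. Since 0.718 < 11.070, we do not reject H₀.

0.718; do not reject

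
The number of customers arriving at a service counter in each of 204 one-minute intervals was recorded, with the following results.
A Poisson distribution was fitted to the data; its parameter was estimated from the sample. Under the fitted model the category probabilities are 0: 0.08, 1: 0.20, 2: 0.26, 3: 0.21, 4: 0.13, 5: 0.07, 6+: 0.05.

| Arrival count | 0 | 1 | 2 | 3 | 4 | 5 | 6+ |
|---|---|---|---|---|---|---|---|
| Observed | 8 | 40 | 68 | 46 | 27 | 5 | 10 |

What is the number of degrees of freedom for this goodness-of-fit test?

5

There are k = 7 categories and 1 parameter estimated from the data, so df = 7 − 1 − 1 = 5.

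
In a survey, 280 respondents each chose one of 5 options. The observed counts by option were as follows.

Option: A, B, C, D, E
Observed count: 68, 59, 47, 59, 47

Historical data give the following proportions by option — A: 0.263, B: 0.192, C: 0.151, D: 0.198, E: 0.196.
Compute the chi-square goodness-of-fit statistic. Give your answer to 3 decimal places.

2.830

Expected counts E_i = n·p_i: 280×0.263 = 73.64, 280×0.192 = 53.76, 280×0.151 = 42.28, 280×0.198 = 55.44, 280×0.196 = 54.88.
A: (68 − 73.64)²/73.64 = 31.8096/73.64 = 0.4320
B: (59 − 53.76)²/53.76 = 27.4576/53.76 = 0.5107
C: (47 − 42.28)²/42.28 = 22.2784/42.28 = 0.5269
D: (59 − 55.44)²/55.44 = 12.6736/55.44 = 0.2286
E: (47 − 54.88)²/54.88 = 62.0944/54.88 = 1.1315
Sum = 2.830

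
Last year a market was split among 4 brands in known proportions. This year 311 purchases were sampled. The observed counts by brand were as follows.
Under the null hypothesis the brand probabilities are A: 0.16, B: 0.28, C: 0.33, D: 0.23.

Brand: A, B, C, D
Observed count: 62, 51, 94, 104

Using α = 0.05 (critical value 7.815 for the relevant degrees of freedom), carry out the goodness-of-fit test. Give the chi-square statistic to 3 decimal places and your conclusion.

33.425; reject

Expected counts E_i = n·p_i: 311×0.16 = 49.76, 311×0.28 = 87.08, 311×0.33 = 102.63, 311×0.23 = 71.53.
χ² = (62−49.76)²/49.76 + (51−87.08)²/87.08 + (94−102.63)²/102.63 + (104−71.53)²/71.53
   = 3.0108 + 14.9491 + 0.7257 + 14.7393
Sum = 33.425
df = 3. Since 33.425 > 7.815, we reject H₀.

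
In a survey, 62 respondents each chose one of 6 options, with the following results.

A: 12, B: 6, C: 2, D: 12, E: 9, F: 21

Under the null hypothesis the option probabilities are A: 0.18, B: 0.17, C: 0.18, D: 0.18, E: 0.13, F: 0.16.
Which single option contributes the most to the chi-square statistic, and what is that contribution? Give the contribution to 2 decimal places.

Expected counts E_i = n·p_i: 62×0.18 = 11.16, 62×0.17 = 10.54, 62×0.18 = 11.16, 62×0.18 = 11.16, 62×0.13 = 8.06, 62×0.16 = 9.92.
A: (12 − 11.16)²/11.16 = 0.7056/11.16 = 0.063
B: (6 − 10.54)²/10.54 = 20.6116/10.54 = 1.956
C: (2 − 11.16)²/11.16 = 83.9056/11.16 = 7.518
D: (12 − 11.16)²/11.16 = 0.7056/11.16 = 0.063
E: (9 − 8.06)²/8.06 = 0.8836/8.06 = 0.110
F: (21 − 9.92)²/9.92 = 122.7664/9.92 = 12.376
The largest term is for F: 12.38.

F, 12.38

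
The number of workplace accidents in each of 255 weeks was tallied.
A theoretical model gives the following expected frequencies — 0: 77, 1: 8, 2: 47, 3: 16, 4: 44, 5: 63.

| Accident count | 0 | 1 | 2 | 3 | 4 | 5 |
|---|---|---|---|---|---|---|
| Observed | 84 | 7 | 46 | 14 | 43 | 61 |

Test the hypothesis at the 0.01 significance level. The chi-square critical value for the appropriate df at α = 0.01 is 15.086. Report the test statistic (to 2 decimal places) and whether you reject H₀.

χ² = (84−77)²/77 + (7−8)²/8 + (46−47)²/47 + (14−16)²/16 + (43−44)²/44 + (61−63)²/63
   = 0.636 + 0.125 + 0.021 + 0.250 + 0.023 + 0.063
Sum = 1.12
df = 5. Since 1.12 < 15.086, we do not reject H₀.

1.12; do not reject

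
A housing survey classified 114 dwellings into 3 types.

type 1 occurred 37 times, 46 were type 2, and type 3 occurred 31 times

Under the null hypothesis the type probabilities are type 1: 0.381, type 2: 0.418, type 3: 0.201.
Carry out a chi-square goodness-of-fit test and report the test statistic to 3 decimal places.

Expected counts E_i = n·p_i: 114×0.381 = 43.434, 114×0.418 = 47.652, 114×0.201 = 22.914.
type 1: (37 − 43.434)²/43.434 = 41.396356/43.434 = 0.9531
type 2: (46 − 47.652)²/47.652 = 2.729104/47.652 = 0.0573
type 3: (31 − 22.914)²/22.914 = 65.383396/22.914 = 2.8534
Sum = 3.864

3.864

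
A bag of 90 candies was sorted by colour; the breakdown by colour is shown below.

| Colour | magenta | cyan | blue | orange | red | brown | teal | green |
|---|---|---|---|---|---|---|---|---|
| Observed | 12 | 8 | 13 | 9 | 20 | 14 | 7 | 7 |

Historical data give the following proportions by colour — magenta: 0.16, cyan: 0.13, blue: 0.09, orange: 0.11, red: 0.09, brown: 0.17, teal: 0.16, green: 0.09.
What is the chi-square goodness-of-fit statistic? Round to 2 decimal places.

26.16

Expected counts E_i = n·p_i: 90×0.16 = 14.4, 90×0.13 = 11.7, 90×0.09 = 8.1, 90×0.11 = 9.9, 90×0.09 = 8.1, 90×0.17 = 15.3, 90×0.16 = 14.4, 90×0.09 = 8.1.
magenta: (12 − 14.4)²/14.4 = 5.76/14.4 = 0.400
cyan: (8 − 11.7)²/11.7 = 13.69/11.7 = 1.170
blue: (13 − 8.1)²/8.1 = 24.01/8.1 = 2.964
orange: (9 − 9.9)²/9.9 = 0.81/9.9 = 0.082
red: (20 − 8.1)²/8.1 = 141.61/8.1 = 17.483
brown: (14 − 15.3)²/15.3 = 1.69/15.3 = 0.110
teal: (7 − 14.4)²/14.4 = 54.76/14.4 = 3.803
green: (7 − 8.1)²/8.1 = 1.21/8.1 = 0.149
Sum = 26.16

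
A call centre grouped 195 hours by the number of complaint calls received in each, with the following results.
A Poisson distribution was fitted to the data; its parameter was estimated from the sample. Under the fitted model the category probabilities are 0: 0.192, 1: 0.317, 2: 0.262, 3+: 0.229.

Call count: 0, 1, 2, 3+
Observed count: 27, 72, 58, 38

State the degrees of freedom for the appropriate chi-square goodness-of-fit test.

There are k = 4 categories and 1 parameter estimated from the data, so df = 4 − 1 − 1 = 2.

2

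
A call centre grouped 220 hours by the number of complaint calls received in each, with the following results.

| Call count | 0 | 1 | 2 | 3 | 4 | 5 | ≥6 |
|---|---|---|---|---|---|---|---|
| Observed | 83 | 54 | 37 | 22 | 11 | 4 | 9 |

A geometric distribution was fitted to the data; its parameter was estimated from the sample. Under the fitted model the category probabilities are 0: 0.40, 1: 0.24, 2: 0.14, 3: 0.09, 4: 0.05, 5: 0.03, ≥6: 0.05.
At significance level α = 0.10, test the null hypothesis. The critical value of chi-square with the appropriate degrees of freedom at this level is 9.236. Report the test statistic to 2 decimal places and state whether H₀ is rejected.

3.19; do not reject

Expected counts E_i = n·p_i: 220×0.40 = 88, 220×0.24 = 52.8, 220×0.14 = 30.8, 220×0.09 = 19.8, 220×0.05 = 11, 220×0.03 = 6.6, 220×0.05 = 11.
0: (83 − 88)²/88 = 25/88 = 0.284
1: (54 − 52.8)²/52.8 = 1.44/52.8 = 0.027
2: (37 − 30.8)²/30.8 = 38.44/30.8 = 1.248
3: (22 − 19.8)²/19.8 = 4.84/19.8 = 0.244
4: (11 − 11)²/11 = 0/11 = 0.000
5: (4 − 6.6)²/6.6 = 6.76/6.6 = 1.024
≥6: (9 − 11)²/11 = 4/11 = 0.364
Sum = 3.19
df = 5. Since 3.19 < 9.236, we do not reject H₀.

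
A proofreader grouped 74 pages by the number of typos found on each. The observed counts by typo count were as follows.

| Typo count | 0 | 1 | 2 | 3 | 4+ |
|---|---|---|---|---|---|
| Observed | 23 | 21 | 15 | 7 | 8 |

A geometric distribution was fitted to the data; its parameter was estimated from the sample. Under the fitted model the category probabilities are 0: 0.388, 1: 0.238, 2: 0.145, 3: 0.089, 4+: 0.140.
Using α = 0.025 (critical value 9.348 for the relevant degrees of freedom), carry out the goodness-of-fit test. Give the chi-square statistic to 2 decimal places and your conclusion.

Expected counts E_i = n·p_i: 74×0.388 = 28.712, 74×0.238 = 17.612, 74×0.145 = 10.73, 74×0.089 = 6.586, 74×0.140 = 10.36.
cat         O        E   (O−E)²/E
0          23   28.712      1.136
1          21   17.612      0.652
2          15    10.73      1.699
3           7    6.586      0.026
4+          8    10.36      0.538
Sum = 4.05
df = 3. Since 4.05 < 9.348, we do not reject H₀.

4.05; do not reject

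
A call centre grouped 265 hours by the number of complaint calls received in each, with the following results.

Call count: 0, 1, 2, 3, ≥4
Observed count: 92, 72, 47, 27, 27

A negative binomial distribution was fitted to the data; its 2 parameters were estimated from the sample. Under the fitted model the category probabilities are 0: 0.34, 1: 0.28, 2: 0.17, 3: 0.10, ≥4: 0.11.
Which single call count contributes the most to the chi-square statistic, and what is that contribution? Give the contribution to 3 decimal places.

Expected counts E_i = n·p_i: 265×0.34 = 90.1, 265×0.28 = 74.2, 265×0.17 = 45.05, 265×0.10 = 26.5, 265×0.11 = 29.15.
cat         O        E   (O−E)²/E
0          92     90.1     0.0401
1          72     74.2     0.0652
2          47    45.05     0.0844
3          27     26.5     0.0094
≥4         27    29.15     0.1586
The largest term is for ≥4: 0.159.

≥4, 0.159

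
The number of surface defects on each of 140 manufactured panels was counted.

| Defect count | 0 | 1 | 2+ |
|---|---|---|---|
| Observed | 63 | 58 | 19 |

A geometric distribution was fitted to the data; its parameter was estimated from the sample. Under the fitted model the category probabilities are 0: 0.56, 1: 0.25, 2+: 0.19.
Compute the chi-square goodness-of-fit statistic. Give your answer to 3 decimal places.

20.311

Expected counts E_i = n·p_i: 140×0.56 = 78.4, 140×0.25 = 35, 140×0.19 = 26.6.
0: (63 − 78.4)²/78.4 = 237.16/78.4 = 3.0250
1: (58 − 35)²/35 = 529/35 = 15.1143
2+: (19 − 26.6)²/26.6 = 57.76/26.6 = 2.1714
Sum = 20.311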